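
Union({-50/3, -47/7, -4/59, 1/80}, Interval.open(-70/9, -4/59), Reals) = Interval(-oo, oo)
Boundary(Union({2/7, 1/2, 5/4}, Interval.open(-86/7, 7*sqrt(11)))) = {-86/7, 7*sqrt(11)}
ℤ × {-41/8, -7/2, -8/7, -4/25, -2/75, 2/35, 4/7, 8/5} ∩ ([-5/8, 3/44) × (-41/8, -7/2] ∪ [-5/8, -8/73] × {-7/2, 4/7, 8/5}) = {0} × {-7/2}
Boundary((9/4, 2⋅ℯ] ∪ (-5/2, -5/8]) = {-5/2, -5/8, 9/4, 2⋅ℯ}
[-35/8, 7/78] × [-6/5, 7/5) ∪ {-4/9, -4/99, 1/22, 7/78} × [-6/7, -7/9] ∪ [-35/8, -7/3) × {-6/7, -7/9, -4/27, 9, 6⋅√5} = ([-35/8, 7/78] × [-6/5, 7/5)) ∪ ([-35/8, -7/3) × {-6/7, -7/9, -4/27, 9, 6⋅√5})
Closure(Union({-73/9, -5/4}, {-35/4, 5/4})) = {-35/4, -73/9, -5/4, 5/4}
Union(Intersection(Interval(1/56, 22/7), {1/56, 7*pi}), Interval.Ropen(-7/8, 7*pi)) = Interval.Ropen(-7/8, 7*pi)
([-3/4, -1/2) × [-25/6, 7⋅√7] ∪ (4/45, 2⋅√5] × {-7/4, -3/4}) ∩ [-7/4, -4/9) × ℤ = [-3/4, -1/2) × {-4, -3, …, 18}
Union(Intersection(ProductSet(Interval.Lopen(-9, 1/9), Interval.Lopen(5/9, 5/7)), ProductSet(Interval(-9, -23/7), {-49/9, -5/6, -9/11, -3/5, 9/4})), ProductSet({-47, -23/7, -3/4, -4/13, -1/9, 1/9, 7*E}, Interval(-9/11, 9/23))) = ProductSet({-47, -23/7, -3/4, -4/13, -1/9, 1/9, 7*E}, Interval(-9/11, 9/23))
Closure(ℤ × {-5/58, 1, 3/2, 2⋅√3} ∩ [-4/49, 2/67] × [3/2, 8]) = {0} × {3/2, 2⋅√3}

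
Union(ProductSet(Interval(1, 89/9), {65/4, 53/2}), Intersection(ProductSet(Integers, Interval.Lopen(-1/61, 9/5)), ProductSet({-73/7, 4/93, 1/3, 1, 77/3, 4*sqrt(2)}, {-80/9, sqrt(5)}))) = ProductSet(Interval(1, 89/9), {65/4, 53/2})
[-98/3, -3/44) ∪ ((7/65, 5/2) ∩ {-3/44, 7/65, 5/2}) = [-98/3, -3/44)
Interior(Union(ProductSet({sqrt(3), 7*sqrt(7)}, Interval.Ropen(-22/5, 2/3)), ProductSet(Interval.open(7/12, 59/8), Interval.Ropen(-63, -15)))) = ProductSet(Interval.open(7/12, 59/8), Interval.open(-63, -15))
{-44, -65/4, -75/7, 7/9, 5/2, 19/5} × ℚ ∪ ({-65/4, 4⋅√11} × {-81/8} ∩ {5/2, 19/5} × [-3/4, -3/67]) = {-44, -65/4, -75/7, 7/9, 5/2, 19/5} × ℚ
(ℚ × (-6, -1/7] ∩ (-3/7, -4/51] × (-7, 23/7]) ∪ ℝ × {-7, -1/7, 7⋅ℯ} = (ℝ × {-7, -1/7, 7⋅ℯ}) ∪ ((ℚ ∩ (-3/7, -4/51]) × (-6, -1/7])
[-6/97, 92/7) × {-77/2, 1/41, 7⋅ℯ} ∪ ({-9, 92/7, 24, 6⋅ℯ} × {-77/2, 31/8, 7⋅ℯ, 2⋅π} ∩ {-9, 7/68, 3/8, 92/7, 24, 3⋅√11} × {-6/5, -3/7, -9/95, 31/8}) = ({-9, 92/7, 24} × {31/8}) ∪ ([-6/97, 92/7) × {-77/2, 1/41, 7⋅ℯ})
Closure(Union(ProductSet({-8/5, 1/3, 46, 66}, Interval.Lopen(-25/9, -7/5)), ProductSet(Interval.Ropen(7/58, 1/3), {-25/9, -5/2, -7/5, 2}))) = Union(ProductSet({-8/5, 1/3, 46, 66}, Interval(-25/9, -7/5)), ProductSet(Interval(7/58, 1/3), {-25/9, -5/2, -7/5, 2}))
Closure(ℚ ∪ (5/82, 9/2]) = ℚ ∪ (-∞, ∞)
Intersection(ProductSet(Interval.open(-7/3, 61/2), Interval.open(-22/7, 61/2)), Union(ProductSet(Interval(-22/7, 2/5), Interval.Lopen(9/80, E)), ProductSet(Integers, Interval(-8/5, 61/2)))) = Union(ProductSet(Interval.Lopen(-7/3, 2/5), Interval.Lopen(9/80, E)), ProductSet(Range(-2, 31, 1), Interval.Ropen(-8/5, 61/2)))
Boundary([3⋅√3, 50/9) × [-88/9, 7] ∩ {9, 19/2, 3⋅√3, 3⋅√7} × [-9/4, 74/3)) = {3⋅√3} × [-9/4, 7]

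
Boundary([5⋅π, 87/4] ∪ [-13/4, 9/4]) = {-13/4, 9/4, 87/4, 5⋅π}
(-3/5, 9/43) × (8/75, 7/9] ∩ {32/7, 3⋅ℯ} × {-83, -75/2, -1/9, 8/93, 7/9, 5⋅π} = ∅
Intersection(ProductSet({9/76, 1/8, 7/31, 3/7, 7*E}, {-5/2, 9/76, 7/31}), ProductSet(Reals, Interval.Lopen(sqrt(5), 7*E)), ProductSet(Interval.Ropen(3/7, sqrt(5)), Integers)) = EmptySet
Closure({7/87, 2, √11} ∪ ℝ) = ℝ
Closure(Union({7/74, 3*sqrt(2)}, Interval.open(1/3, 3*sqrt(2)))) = Union({7/74}, Interval(1/3, 3*sqrt(2)))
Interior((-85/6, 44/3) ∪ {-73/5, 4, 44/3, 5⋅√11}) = (-85/6, 44/3)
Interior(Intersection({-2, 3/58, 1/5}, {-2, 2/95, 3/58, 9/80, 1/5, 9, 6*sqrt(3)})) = EmptySet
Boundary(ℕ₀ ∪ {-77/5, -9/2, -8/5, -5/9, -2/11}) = {-77/5, -9/2, -8/5, -5/9, -2/11} ∪ ℕ₀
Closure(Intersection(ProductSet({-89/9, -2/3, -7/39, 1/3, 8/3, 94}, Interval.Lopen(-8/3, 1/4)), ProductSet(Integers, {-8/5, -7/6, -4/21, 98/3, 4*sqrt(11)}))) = ProductSet({94}, {-8/5, -7/6, -4/21})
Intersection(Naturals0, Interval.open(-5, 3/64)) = Range(0, 1, 1)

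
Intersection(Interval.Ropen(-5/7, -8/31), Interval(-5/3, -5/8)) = Interval(-5/7, -5/8)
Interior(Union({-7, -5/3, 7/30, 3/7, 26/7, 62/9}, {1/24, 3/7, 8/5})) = EmptySet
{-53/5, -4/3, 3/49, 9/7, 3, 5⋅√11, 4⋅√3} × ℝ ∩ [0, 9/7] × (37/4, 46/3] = {3/49, 9/7} × (37/4, 46/3]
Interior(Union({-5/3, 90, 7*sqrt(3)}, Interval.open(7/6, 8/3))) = Interval.open(7/6, 8/3)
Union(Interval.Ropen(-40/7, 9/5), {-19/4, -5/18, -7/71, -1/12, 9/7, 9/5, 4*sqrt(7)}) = Union({4*sqrt(7)}, Interval(-40/7, 9/5))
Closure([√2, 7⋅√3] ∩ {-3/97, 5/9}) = ∅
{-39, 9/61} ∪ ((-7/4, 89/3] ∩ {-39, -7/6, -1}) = {-39, -7/6, -1, 9/61}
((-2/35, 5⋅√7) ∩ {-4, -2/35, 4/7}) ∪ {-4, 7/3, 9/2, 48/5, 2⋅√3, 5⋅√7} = {-4, 4/7, 7/3, 9/2, 48/5, 2⋅√3, 5⋅√7}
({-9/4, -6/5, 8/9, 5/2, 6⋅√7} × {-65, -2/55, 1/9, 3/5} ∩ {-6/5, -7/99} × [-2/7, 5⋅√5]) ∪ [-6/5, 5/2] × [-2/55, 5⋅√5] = [-6/5, 5/2] × [-2/55, 5⋅√5]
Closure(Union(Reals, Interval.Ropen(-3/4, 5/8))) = Interval(-oo, oo)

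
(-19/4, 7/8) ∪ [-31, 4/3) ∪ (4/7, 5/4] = [-31, 4/3)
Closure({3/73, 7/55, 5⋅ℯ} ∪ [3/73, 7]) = [3/73, 7] ∪ {5⋅ℯ}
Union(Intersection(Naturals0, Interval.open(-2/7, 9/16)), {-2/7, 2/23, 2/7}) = Union({-2/7, 2/23, 2/7}, Range(0, 1, 1))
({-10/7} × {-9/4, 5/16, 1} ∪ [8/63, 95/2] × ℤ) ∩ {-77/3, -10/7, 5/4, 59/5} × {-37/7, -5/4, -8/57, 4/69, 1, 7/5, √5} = {-10/7, 5/4, 59/5} × {1}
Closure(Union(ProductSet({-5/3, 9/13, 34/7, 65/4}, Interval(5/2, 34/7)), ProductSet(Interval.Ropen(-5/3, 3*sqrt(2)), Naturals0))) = Union(ProductSet({-5/3, 9/13, 34/7, 65/4}, Interval(5/2, 34/7)), ProductSet(Interval(-5/3, 3*sqrt(2)), Naturals0))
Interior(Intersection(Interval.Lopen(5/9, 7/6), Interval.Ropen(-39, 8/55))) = EmptySet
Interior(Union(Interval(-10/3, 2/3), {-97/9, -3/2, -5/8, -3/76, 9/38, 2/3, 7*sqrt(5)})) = Interval.open(-10/3, 2/3)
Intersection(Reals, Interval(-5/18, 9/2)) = Interval(-5/18, 9/2)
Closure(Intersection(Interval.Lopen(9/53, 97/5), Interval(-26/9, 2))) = Interval(9/53, 2)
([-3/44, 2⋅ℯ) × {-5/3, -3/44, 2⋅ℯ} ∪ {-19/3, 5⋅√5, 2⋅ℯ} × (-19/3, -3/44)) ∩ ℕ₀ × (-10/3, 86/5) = {0, 1, …, 5} × {-5/3, -3/44, 2⋅ℯ}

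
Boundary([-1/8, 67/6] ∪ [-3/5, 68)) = {-3/5, 68}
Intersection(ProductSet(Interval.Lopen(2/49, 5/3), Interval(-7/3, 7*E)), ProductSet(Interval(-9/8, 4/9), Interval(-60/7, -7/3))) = ProductSet(Interval.Lopen(2/49, 4/9), {-7/3})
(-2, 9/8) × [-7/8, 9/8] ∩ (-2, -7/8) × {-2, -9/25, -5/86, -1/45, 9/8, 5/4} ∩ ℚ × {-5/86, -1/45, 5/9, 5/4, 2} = (ℚ ∩ (-2, -7/8)) × {-5/86, -1/45}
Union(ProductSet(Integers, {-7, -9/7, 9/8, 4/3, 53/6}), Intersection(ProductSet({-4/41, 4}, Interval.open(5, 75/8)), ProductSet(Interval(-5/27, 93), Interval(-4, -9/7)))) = ProductSet(Integers, {-7, -9/7, 9/8, 4/3, 53/6})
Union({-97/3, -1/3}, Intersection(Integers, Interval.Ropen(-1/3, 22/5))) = Union({-97/3, -1/3}, Range(0, 5, 1))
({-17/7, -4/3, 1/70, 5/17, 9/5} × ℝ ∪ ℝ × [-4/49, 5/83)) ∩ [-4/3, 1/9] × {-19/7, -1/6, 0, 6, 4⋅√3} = ([-4/3, 1/9] × {0}) ∪ ({-4/3, 1/70} × {-19/7, -1/6, 0, 6, 4⋅√3})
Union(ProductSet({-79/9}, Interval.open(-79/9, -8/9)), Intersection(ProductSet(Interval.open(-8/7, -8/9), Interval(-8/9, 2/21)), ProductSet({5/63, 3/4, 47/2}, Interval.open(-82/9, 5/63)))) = ProductSet({-79/9}, Interval.open(-79/9, -8/9))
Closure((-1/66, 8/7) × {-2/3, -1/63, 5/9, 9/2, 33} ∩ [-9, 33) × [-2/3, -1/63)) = [-1/66, 8/7] × {-2/3}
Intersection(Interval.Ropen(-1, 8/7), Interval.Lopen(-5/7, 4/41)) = Interval.Lopen(-5/7, 4/41)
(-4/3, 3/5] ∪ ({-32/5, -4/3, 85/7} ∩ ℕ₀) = (-4/3, 3/5]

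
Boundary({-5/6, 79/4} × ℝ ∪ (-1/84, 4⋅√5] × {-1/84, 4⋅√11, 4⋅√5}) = ({-5/6, 79/4} × ℝ) ∪ ([-1/84, 4⋅√5] × {-1/84, 4⋅√11, 4⋅√5})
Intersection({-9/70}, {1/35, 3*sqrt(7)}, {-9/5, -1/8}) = EmptySet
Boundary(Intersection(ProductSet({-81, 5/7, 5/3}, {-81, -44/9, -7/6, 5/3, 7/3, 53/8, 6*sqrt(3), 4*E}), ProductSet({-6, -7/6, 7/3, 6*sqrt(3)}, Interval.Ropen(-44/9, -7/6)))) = EmptySet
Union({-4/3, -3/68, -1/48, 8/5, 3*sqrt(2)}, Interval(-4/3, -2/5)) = Union({-3/68, -1/48, 8/5, 3*sqrt(2)}, Interval(-4/3, -2/5))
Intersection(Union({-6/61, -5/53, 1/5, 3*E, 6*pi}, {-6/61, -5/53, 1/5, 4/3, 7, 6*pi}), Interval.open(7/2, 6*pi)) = {7, 3*E}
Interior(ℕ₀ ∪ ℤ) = ∅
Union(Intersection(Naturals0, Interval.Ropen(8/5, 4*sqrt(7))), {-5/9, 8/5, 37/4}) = Union({-5/9, 8/5, 37/4}, Range(2, 11, 1))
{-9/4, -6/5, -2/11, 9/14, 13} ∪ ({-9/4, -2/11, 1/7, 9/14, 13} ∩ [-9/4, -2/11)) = {-9/4, -6/5, -2/11, 9/14, 13}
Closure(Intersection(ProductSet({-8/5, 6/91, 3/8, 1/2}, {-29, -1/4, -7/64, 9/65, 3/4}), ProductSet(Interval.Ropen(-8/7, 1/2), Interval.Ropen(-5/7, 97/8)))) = ProductSet({6/91, 3/8}, {-1/4, -7/64, 9/65, 3/4})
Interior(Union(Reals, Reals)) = Reals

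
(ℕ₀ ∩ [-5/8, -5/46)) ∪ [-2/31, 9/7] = [-2/31, 9/7]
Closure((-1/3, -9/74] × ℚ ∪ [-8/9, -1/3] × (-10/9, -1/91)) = ([-1/3, -9/74] × ℝ) ∪ ([-8/9, -1/3] × [-10/9, -1/91])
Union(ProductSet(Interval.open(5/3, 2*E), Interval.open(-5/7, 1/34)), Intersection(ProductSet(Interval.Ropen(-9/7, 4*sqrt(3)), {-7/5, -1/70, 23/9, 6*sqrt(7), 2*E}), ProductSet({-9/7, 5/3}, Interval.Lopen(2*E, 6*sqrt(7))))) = Union(ProductSet({-9/7, 5/3}, {6*sqrt(7)}), ProductSet(Interval.open(5/3, 2*E), Interval.open(-5/7, 1/34)))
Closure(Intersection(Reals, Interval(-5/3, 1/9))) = Interval(-5/3, 1/9)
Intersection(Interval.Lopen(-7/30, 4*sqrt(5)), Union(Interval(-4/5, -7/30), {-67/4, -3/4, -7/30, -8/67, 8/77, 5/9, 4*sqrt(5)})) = {-8/67, 8/77, 5/9, 4*sqrt(5)}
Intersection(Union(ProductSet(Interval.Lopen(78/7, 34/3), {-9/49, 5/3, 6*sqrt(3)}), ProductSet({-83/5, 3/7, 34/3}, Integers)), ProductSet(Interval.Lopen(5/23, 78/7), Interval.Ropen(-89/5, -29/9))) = ProductSet({3/7}, Range(-17, -3, 1))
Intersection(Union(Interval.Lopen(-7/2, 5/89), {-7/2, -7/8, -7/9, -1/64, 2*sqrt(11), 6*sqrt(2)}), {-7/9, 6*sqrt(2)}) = {-7/9, 6*sqrt(2)}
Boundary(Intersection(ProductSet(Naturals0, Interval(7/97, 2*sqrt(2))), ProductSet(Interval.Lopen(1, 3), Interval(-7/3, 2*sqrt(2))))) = ProductSet(Range(2, 4, 1), Interval(7/97, 2*sqrt(2)))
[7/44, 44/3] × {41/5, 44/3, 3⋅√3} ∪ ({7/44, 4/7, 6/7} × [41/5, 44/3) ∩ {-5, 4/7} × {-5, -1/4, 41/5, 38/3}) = ({4/7} × {41/5, 38/3}) ∪ ([7/44, 44/3] × {41/5, 44/3, 3⋅√3})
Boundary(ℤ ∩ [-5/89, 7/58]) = {0}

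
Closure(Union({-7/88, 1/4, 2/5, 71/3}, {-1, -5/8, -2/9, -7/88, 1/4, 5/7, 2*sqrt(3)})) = {-1, -5/8, -2/9, -7/88, 1/4, 2/5, 5/7, 71/3, 2*sqrt(3)}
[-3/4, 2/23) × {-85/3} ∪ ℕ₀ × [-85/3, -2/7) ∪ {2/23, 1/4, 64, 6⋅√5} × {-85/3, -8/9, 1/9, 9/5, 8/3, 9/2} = (ℕ₀ × [-85/3, -2/7)) ∪ ([-3/4, 2/23) × {-85/3}) ∪ ({2/23, 1/4, 64, 6⋅√5} × {-85/3, -8/9, 1/9, 9/5, 8/3, 9/2})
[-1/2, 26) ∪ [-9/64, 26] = [-1/2, 26]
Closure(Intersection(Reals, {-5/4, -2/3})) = {-5/4, -2/3}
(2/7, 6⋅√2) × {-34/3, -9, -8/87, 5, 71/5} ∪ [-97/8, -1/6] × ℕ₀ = ([-97/8, -1/6] × ℕ₀) ∪ ((2/7, 6⋅√2) × {-34/3, -9, -8/87, 5, 71/5})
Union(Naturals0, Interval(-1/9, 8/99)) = Union(Interval(-1/9, 8/99), Naturals0)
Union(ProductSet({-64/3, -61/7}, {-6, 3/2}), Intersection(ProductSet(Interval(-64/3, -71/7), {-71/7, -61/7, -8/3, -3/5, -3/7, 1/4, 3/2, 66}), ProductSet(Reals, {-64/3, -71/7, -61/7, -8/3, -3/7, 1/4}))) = Union(ProductSet({-64/3, -61/7}, {-6, 3/2}), ProductSet(Interval(-64/3, -71/7), {-71/7, -61/7, -8/3, -3/7, 1/4}))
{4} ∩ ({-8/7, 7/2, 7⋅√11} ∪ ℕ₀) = {4}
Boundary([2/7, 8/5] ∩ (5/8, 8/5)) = {5/8, 8/5}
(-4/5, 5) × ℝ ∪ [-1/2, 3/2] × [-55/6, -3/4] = (-4/5, 5) × ℝ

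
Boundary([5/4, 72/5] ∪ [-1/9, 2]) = {-1/9, 72/5}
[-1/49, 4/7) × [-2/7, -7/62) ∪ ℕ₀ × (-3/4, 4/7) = (ℕ₀ × (-3/4, 4/7)) ∪ ([-1/49, 4/7) × [-2/7, -7/62))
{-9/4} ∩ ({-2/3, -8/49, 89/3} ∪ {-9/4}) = {-9/4}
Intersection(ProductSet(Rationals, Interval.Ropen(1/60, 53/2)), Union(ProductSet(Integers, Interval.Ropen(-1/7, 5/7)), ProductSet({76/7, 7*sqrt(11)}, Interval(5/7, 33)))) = Union(ProductSet({76/7}, Interval.Ropen(5/7, 53/2)), ProductSet(Integers, Interval.Ropen(1/60, 5/7)))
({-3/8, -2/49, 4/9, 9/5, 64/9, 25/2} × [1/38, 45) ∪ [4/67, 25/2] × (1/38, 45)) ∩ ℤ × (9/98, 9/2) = {1, 2, …, 12} × (9/98, 9/2)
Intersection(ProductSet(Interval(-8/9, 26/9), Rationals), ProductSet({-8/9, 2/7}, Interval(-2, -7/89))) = ProductSet({-8/9, 2/7}, Intersection(Interval(-2, -7/89), Rationals))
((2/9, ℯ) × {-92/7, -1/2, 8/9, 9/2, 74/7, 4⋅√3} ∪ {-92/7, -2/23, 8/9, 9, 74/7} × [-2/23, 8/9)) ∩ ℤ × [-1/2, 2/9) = ({1, 2} × {-1/2}) ∪ ({9} × [-2/23, 2/9))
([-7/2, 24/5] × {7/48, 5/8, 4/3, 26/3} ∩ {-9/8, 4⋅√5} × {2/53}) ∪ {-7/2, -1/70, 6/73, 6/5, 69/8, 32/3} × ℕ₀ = {-7/2, -1/70, 6/73, 6/5, 69/8, 32/3} × ℕ₀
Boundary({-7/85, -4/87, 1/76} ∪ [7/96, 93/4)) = {-7/85, -4/87, 1/76, 7/96, 93/4}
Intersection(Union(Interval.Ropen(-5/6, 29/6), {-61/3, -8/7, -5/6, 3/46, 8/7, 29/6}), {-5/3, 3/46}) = {3/46}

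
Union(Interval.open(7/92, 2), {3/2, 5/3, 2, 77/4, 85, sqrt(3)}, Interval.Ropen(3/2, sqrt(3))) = Union({77/4, 85}, Interval.Lopen(7/92, 2))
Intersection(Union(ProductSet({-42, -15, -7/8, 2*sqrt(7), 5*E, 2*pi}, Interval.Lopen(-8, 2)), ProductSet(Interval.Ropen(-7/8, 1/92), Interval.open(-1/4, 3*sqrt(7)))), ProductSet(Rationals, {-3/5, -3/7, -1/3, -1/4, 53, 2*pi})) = Union(ProductSet({-42, -15, -7/8}, {-3/5, -3/7, -1/3, -1/4}), ProductSet(Intersection(Interval.Ropen(-7/8, 1/92), Rationals), {2*pi}))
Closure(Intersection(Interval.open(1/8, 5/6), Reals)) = Interval(1/8, 5/6)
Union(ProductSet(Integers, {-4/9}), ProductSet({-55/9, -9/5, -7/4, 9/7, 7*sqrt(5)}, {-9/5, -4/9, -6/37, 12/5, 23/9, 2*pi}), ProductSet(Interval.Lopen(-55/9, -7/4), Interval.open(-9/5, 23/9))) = Union(ProductSet({-55/9, -9/5, -7/4, 9/7, 7*sqrt(5)}, {-9/5, -4/9, -6/37, 12/5, 23/9, 2*pi}), ProductSet(Integers, {-4/9}), ProductSet(Interval.Lopen(-55/9, -7/4), Interval.open(-9/5, 23/9)))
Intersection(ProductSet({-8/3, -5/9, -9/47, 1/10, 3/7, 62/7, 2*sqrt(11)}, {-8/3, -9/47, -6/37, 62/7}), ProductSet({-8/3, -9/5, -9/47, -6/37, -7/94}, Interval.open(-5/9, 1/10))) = ProductSet({-8/3, -9/47}, {-9/47, -6/37})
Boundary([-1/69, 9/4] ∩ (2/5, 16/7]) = {2/5, 9/4}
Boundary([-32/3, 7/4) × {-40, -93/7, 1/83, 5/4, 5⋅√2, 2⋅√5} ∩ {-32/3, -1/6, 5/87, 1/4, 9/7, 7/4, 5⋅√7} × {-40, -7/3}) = {-32/3, -1/6, 5/87, 1/4, 9/7} × {-40}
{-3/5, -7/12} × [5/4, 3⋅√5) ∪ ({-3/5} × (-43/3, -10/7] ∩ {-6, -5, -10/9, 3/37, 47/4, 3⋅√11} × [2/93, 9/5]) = {-3/5, -7/12} × [5/4, 3⋅√5)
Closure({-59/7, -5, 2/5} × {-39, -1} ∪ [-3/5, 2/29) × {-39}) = ({-59/7, -5, 2/5} × {-39, -1}) ∪ ([-3/5, 2/29] × {-39})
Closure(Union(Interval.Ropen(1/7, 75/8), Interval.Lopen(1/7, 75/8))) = Interval(1/7, 75/8)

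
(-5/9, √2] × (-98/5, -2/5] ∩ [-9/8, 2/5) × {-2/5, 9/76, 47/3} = (-5/9, 2/5) × {-2/5}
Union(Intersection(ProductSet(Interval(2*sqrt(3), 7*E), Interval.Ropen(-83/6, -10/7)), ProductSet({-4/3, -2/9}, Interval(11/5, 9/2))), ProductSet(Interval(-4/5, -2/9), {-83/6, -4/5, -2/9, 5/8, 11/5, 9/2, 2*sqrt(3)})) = ProductSet(Interval(-4/5, -2/9), {-83/6, -4/5, -2/9, 5/8, 11/5, 9/2, 2*sqrt(3)})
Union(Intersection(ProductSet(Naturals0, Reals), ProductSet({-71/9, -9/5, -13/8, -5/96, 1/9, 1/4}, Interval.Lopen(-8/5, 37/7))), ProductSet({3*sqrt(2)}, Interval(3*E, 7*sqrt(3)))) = ProductSet({3*sqrt(2)}, Interval(3*E, 7*sqrt(3)))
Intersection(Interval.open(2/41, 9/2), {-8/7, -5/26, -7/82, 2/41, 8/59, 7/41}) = {8/59, 7/41}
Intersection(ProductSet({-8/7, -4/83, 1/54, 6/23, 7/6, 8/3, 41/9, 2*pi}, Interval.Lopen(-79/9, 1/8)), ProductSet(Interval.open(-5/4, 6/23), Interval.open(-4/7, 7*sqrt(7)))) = ProductSet({-8/7, -4/83, 1/54}, Interval.Lopen(-4/7, 1/8))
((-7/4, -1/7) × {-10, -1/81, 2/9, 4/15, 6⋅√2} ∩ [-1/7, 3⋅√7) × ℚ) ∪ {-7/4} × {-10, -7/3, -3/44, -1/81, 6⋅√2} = {-7/4} × {-10, -7/3, -3/44, -1/81, 6⋅√2}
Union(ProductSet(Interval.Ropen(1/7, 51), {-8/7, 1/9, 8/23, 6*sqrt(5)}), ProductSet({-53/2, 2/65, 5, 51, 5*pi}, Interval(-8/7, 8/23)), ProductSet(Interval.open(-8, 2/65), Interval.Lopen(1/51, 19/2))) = Union(ProductSet({-53/2, 2/65, 5, 51, 5*pi}, Interval(-8/7, 8/23)), ProductSet(Interval.open(-8, 2/65), Interval.Lopen(1/51, 19/2)), ProductSet(Interval.Ropen(1/7, 51), {-8/7, 1/9, 8/23, 6*sqrt(5)}))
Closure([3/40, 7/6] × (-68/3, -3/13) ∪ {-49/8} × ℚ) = ({-49/8} × (ℚ ∪ (-∞, ∞))) ∪ ([3/40, 7/6] × [-68/3, -3/13])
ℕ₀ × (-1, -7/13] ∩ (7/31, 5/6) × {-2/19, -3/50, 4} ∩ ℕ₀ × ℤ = ∅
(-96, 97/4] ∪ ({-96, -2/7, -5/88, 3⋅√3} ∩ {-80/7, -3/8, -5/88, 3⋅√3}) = (-96, 97/4]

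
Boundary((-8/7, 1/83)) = {-8/7, 1/83}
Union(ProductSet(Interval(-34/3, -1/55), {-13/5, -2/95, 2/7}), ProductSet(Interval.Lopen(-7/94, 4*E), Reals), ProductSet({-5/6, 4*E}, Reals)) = Union(ProductSet(Interval(-34/3, -1/55), {-13/5, -2/95, 2/7}), ProductSet(Union({-5/6}, Interval.Lopen(-7/94, 4*E)), Reals))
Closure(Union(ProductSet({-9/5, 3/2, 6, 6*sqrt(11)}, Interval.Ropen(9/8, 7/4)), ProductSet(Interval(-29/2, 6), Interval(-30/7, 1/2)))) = Union(ProductSet({-9/5, 3/2, 6, 6*sqrt(11)}, Interval(9/8, 7/4)), ProductSet(Interval(-29/2, 6), Interval(-30/7, 1/2)))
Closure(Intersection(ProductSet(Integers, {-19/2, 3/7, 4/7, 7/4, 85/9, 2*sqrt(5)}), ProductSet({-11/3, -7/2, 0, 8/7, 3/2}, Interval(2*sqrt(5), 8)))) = ProductSet({0}, {2*sqrt(5)})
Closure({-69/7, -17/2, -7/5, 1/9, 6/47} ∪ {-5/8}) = {-69/7, -17/2, -7/5, -5/8, 1/9, 6/47}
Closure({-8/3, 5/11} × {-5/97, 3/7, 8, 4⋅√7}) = {-8/3, 5/11} × {-5/97, 3/7, 8, 4⋅√7}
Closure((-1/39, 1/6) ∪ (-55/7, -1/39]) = [-55/7, 1/6]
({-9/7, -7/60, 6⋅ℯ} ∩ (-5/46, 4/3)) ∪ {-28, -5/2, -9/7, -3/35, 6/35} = {-28, -5/2, -9/7, -3/35, 6/35}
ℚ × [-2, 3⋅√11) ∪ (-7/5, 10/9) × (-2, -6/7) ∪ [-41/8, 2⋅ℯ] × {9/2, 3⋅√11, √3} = ((-7/5, 10/9) × (-2, -6/7)) ∪ (ℚ × [-2, 3⋅√11)) ∪ ([-41/8, 2⋅ℯ] × {9/2, 3⋅√11, √3})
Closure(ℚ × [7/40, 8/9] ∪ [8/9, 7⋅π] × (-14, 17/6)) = ([8/9, 7⋅π] × [-14, 17/6]) ∪ ((ℚ ∪ (-∞, 8/9] ∪ [7⋅π, ∞)) × [7/40, 8/9])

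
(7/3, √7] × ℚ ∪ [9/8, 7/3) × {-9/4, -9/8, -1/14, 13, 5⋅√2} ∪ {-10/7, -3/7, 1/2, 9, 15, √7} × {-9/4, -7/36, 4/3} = ((7/3, √7] × ℚ) ∪ ({-10/7, -3/7, 1/2, 9, 15, √7} × {-9/4, -7/36, 4/3}) ∪ ([9/8, 7/3) × {-9/4, -9/8, -1/14, 13, 5⋅√2})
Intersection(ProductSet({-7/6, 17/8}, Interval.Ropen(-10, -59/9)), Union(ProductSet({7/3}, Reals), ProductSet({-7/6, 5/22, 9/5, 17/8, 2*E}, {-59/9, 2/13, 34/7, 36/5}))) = EmptySet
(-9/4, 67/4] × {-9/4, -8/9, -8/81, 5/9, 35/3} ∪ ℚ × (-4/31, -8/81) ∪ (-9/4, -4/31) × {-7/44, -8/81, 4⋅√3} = (ℚ × (-4/31, -8/81)) ∪ ((-9/4, 67/4] × {-9/4, -8/9, -8/81, 5/9, 35/3}) ∪ ((-9/4, -4/31) × {-7/44, -8/81, 4⋅√3})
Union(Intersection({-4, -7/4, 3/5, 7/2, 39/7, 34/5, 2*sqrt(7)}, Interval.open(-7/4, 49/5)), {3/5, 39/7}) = {3/5, 7/2, 39/7, 34/5, 2*sqrt(7)}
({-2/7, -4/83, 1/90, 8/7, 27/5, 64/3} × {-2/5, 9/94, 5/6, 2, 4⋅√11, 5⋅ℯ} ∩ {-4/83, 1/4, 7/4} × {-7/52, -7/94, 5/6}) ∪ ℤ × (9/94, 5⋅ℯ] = ({-4/83} × {5/6}) ∪ (ℤ × (9/94, 5⋅ℯ])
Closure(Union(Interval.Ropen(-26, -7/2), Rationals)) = Union(Interval(-oo, oo), Rationals)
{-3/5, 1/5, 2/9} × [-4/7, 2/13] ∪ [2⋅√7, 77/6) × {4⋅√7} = ({-3/5, 1/5, 2/9} × [-4/7, 2/13]) ∪ ([2⋅√7, 77/6) × {4⋅√7})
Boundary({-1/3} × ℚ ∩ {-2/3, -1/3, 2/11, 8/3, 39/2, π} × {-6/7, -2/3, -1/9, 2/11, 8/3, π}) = {-1/3} × {-6/7, -2/3, -1/9, 2/11, 8/3}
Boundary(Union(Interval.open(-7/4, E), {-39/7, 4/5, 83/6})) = {-39/7, -7/4, 83/6, E}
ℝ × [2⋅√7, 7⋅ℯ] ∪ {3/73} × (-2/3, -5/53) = ({3/73} × (-2/3, -5/53)) ∪ (ℝ × [2⋅√7, 7⋅ℯ])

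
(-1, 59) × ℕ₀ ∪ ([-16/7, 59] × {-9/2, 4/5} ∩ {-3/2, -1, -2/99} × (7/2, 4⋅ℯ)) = (-1, 59) × ℕ₀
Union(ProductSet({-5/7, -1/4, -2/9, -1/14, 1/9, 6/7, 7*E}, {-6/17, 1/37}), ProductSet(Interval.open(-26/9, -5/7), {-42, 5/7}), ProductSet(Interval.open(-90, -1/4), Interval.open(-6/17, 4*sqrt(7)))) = Union(ProductSet({-5/7, -1/4, -2/9, -1/14, 1/9, 6/7, 7*E}, {-6/17, 1/37}), ProductSet(Interval.open(-90, -1/4), Interval.open(-6/17, 4*sqrt(7))), ProductSet(Interval.open(-26/9, -5/7), {-42, 5/7}))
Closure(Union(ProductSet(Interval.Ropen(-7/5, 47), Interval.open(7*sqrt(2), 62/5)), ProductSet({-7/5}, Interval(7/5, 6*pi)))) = Union(ProductSet({-7/5}, Interval(7/5, 6*pi)), ProductSet({-7/5, 47}, Interval(7*sqrt(2), 62/5)), ProductSet(Interval(-7/5, 47), {62/5, 7*sqrt(2)}), ProductSet(Interval.Ropen(-7/5, 47), Interval.open(7*sqrt(2), 62/5)))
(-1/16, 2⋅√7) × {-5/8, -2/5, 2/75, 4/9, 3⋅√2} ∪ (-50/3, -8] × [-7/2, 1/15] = ((-50/3, -8] × [-7/2, 1/15]) ∪ ((-1/16, 2⋅√7) × {-5/8, -2/5, 2/75, 4/9, 3⋅√2})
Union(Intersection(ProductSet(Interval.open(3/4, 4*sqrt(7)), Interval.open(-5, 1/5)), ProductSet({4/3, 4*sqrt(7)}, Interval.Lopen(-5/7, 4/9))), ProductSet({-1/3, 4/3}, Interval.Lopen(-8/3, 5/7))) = ProductSet({-1/3, 4/3}, Interval.Lopen(-8/3, 5/7))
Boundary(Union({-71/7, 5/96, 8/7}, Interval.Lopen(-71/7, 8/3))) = {-71/7, 8/3}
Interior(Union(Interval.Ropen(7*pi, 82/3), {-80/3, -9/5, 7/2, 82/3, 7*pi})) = Interval.open(7*pi, 82/3)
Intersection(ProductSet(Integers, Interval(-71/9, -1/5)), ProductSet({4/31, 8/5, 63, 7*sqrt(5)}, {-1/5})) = ProductSet({63}, {-1/5})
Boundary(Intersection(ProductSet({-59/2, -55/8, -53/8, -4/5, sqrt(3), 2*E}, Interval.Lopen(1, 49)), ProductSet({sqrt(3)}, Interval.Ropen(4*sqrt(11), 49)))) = ProductSet({sqrt(3)}, Interval(4*sqrt(11), 49))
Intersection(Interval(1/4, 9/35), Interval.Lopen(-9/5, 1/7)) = EmptySet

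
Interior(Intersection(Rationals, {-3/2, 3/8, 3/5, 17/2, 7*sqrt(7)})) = EmptySet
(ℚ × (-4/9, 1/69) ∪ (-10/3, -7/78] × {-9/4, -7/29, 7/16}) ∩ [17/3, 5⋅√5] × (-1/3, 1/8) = (ℚ ∩ [17/3, 5⋅√5]) × (-1/3, 1/69)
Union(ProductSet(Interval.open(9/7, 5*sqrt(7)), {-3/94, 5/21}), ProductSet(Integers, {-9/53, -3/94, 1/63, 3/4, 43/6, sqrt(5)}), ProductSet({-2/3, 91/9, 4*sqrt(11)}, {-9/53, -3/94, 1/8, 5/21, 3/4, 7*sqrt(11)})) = Union(ProductSet({-2/3, 91/9, 4*sqrt(11)}, {-9/53, -3/94, 1/8, 5/21, 3/4, 7*sqrt(11)}), ProductSet(Integers, {-9/53, -3/94, 1/63, 3/4, 43/6, sqrt(5)}), ProductSet(Interval.open(9/7, 5*sqrt(7)), {-3/94, 5/21}))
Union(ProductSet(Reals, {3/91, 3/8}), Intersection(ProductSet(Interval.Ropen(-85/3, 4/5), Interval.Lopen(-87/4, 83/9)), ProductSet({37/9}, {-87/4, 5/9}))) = ProductSet(Reals, {3/91, 3/8})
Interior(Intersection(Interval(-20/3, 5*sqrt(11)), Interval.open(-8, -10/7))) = Interval.open(-20/3, -10/7)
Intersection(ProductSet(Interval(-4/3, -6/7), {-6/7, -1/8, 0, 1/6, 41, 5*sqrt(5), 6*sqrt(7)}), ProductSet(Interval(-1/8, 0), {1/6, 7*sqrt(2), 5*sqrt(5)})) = EmptySet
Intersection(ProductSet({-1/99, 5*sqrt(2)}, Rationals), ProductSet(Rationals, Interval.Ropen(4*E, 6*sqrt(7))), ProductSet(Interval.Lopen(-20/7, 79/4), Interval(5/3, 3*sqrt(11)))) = EmptySet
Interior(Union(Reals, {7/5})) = Reals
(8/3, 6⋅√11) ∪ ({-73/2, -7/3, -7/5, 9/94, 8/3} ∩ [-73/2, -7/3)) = {-73/2} ∪ (8/3, 6⋅√11)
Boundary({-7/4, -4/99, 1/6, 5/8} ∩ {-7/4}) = {-7/4}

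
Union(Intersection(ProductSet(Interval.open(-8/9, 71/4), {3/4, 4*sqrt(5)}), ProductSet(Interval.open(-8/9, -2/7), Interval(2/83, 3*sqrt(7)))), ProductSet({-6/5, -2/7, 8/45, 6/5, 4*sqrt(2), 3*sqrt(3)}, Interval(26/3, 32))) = Union(ProductSet({-6/5, -2/7, 8/45, 6/5, 4*sqrt(2), 3*sqrt(3)}, Interval(26/3, 32)), ProductSet(Interval.open(-8/9, -2/7), {3/4}))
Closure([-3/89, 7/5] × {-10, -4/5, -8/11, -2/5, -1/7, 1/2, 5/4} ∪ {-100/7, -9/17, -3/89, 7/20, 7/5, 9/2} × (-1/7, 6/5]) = ({-100/7, -9/17, -3/89, 7/20, 7/5, 9/2} × [-1/7, 6/5]) ∪ ([-3/89, 7/5] × {-10, -4/5, -8/11, -2/5, -1/7, 1/2, 5/4})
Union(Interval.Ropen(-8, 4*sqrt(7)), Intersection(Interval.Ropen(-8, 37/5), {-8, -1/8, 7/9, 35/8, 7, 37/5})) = Interval.Ropen(-8, 4*sqrt(7))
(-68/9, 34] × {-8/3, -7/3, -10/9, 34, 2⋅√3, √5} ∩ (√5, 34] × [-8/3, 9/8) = (√5, 34] × {-8/3, -7/3, -10/9}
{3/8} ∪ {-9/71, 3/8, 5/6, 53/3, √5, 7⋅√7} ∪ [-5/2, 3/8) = [-5/2, 3/8] ∪ {5/6, 53/3, √5, 7⋅√7}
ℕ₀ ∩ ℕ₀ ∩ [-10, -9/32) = ∅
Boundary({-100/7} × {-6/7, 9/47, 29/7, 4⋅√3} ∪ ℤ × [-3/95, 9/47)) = (ℤ × [-3/95, 9/47]) ∪ ({-100/7} × {-6/7, 9/47, 29/7, 4⋅√3})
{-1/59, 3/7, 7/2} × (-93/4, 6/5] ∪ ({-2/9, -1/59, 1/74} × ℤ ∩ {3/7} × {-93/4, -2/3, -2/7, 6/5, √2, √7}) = {-1/59, 3/7, 7/2} × (-93/4, 6/5]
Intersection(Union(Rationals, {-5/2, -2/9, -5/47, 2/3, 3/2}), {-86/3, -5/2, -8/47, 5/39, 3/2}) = {-86/3, -5/2, -8/47, 5/39, 3/2}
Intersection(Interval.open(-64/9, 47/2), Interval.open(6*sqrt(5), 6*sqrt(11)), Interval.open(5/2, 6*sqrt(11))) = Interval.open(6*sqrt(5), 6*sqrt(11))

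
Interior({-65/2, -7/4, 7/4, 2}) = ∅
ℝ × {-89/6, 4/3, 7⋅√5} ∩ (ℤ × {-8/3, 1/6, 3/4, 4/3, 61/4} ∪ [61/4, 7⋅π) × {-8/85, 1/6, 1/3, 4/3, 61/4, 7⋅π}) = (ℤ ∪ [61/4, 7⋅π)) × {4/3}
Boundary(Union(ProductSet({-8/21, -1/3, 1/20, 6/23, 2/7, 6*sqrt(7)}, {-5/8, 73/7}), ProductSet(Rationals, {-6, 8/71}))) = Union(ProductSet({-8/21, -1/3, 1/20, 6/23, 2/7, 6*sqrt(7)}, {-5/8, 73/7}), ProductSet(Reals, {-6, 8/71}))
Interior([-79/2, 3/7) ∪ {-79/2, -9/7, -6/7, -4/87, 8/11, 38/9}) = (-79/2, 3/7)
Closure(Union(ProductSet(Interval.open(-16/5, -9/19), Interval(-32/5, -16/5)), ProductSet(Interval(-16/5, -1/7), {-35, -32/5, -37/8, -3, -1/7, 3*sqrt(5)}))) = Union(ProductSet(Interval(-16/5, -9/19), Interval(-32/5, -16/5)), ProductSet(Interval(-16/5, -1/7), {-35, -32/5, -37/8, -3, -1/7, 3*sqrt(5)}))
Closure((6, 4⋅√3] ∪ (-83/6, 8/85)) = [-83/6, 8/85] ∪ [6, 4⋅√3]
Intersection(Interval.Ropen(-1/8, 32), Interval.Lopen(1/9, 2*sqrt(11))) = Interval.Lopen(1/9, 2*sqrt(11))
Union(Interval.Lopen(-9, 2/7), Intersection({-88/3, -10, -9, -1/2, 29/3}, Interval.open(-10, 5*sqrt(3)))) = Interval(-9, 2/7)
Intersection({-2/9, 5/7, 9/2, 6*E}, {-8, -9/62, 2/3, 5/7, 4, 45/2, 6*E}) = {5/7, 6*E}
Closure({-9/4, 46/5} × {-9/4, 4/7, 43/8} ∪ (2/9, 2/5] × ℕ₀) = ([2/9, 2/5] × ℕ₀) ∪ ({-9/4, 46/5} × {-9/4, 4/7, 43/8})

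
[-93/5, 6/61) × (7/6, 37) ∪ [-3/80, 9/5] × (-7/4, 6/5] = ([-93/5, 6/61) × (7/6, 37)) ∪ ([-3/80, 9/5] × (-7/4, 6/5])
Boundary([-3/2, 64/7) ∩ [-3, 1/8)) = {-3/2, 1/8}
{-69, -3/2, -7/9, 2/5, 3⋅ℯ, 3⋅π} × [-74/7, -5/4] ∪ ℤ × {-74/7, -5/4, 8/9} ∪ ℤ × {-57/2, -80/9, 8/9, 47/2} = (ℤ × {-57/2, -74/7, -80/9, -5/4, 8/9, 47/2}) ∪ ({-69, -3/2, -7/9, 2/5, 3⋅ℯ, 3⋅π} × [-74/7, -5/4])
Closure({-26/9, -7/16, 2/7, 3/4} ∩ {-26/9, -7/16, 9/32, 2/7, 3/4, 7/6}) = {-26/9, -7/16, 2/7, 3/4}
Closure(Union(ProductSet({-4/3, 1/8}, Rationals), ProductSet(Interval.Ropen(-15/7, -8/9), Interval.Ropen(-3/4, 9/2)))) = Union(ProductSet({1/8}, Reals), ProductSet({-15/7, -8/9}, Interval(-3/4, 9/2)), ProductSet({-4/3, 1/8}, Union(Interval(-oo, -3/4), Interval(9/2, oo), Rationals)), ProductSet(Interval(-15/7, -8/9), {-3/4, 9/2}), ProductSet(Interval.Ropen(-15/7, -8/9), Interval.Ropen(-3/4, 9/2)))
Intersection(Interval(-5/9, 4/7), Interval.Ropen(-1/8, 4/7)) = Interval.Ropen(-1/8, 4/7)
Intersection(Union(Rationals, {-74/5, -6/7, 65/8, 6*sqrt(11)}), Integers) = Integers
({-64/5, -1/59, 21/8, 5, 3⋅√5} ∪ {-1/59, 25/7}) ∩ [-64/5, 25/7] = {-64/5, -1/59, 21/8, 25/7}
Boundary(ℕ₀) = ℕ₀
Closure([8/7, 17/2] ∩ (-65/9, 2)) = [8/7, 2]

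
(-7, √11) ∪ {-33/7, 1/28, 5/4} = (-7, √11)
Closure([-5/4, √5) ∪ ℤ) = ℤ ∪ [-5/4, √5]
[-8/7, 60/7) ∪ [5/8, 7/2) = [-8/7, 60/7)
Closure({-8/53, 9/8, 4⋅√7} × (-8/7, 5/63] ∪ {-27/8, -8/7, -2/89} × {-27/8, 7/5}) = ({-27/8, -8/7, -2/89} × {-27/8, 7/5}) ∪ ({-8/53, 9/8, 4⋅√7} × [-8/7, 5/63])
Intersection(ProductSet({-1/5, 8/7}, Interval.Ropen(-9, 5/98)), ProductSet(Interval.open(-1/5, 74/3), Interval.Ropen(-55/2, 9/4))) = ProductSet({8/7}, Interval.Ropen(-9, 5/98))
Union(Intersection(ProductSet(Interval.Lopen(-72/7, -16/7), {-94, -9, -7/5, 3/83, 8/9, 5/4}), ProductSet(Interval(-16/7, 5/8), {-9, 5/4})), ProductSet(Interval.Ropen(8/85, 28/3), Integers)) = Union(ProductSet({-16/7}, {-9, 5/4}), ProductSet(Interval.Ropen(8/85, 28/3), Integers))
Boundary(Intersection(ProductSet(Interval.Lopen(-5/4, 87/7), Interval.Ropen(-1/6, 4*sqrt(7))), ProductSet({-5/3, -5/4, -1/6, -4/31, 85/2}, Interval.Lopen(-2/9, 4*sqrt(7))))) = ProductSet({-1/6, -4/31}, Interval(-1/6, 4*sqrt(7)))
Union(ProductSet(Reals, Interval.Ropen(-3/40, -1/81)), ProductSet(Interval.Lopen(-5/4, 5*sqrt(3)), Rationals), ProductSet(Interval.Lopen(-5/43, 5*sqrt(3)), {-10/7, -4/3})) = Union(ProductSet(Interval.Lopen(-5/4, 5*sqrt(3)), Rationals), ProductSet(Reals, Interval.Ropen(-3/40, -1/81)))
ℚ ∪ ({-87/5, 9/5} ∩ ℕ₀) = ℚ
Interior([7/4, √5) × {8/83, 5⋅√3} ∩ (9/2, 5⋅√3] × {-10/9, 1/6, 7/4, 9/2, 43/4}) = ∅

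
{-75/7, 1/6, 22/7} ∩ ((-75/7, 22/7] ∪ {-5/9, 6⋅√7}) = {1/6, 22/7}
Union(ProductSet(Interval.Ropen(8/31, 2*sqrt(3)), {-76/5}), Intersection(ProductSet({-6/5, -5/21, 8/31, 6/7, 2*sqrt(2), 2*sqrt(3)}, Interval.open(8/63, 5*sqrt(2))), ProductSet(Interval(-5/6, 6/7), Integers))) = Union(ProductSet({-5/21, 8/31, 6/7}, Range(1, 8, 1)), ProductSet(Interval.Ropen(8/31, 2*sqrt(3)), {-76/5}))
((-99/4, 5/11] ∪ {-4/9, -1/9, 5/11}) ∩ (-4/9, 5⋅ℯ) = (-4/9, 5/11]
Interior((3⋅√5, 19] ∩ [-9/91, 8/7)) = ∅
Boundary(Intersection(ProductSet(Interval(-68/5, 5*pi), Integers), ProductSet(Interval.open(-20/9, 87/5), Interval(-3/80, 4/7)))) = ProductSet(Interval(-20/9, 5*pi), Range(0, 1, 1))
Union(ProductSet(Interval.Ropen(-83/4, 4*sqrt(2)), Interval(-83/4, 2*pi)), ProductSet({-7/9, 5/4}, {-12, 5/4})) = ProductSet(Interval.Ropen(-83/4, 4*sqrt(2)), Interval(-83/4, 2*pi))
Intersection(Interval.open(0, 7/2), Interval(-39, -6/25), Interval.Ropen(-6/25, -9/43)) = EmptySet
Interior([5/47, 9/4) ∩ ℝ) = (5/47, 9/4)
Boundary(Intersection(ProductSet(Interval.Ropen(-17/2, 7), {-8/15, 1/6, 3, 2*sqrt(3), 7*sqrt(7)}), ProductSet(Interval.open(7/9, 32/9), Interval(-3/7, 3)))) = ProductSet(Interval(7/9, 32/9), {1/6, 3})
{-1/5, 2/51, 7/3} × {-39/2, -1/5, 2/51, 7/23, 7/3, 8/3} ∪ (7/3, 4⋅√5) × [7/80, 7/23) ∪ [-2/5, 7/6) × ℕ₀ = ([-2/5, 7/6) × ℕ₀) ∪ ({-1/5, 2/51, 7/3} × {-39/2, -1/5, 2/51, 7/23, 7/3, 8/3}) ∪ ((7/3, 4⋅√5) × [7/80, 7/23))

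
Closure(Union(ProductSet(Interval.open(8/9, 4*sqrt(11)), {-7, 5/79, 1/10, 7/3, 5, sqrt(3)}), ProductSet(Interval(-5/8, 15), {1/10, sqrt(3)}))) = Union(ProductSet(Interval(-5/8, 15), {1/10, sqrt(3)}), ProductSet(Interval(8/9, 4*sqrt(11)), {-7, 5/79, 1/10, 7/3, 5, sqrt(3)}))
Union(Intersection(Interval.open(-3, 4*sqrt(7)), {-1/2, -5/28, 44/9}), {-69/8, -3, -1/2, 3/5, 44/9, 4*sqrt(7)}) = {-69/8, -3, -1/2, -5/28, 3/5, 44/9, 4*sqrt(7)}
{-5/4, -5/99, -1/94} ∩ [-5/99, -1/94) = {-5/99}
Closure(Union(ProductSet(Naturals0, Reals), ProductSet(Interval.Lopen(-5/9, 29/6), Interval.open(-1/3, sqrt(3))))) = Union(ProductSet({-5/9, 29/6}, Interval(-1/3, sqrt(3))), ProductSet(Interval(-5/9, 29/6), {-1/3, sqrt(3)}), ProductSet(Interval.Lopen(-5/9, 29/6), Interval.open(-1/3, sqrt(3))), ProductSet(Naturals0, Union(Interval(-oo, -1/3), Interval(sqrt(3), oo))), ProductSet(Union(Complement(Naturals0, Interval.open(-5/9, 29/6)), Naturals0), Reals))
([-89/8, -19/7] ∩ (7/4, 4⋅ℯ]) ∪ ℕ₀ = ℕ₀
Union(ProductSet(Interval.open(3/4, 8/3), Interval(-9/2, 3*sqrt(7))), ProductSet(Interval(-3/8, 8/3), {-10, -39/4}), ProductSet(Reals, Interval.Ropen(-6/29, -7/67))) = Union(ProductSet(Interval(-3/8, 8/3), {-10, -39/4}), ProductSet(Interval.open(3/4, 8/3), Interval(-9/2, 3*sqrt(7))), ProductSet(Reals, Interval.Ropen(-6/29, -7/67)))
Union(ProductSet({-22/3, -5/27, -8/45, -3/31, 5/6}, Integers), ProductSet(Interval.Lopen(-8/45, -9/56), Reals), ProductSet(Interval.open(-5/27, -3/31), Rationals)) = Union(ProductSet({-22/3, -5/27, -8/45, -3/31, 5/6}, Integers), ProductSet(Interval.open(-5/27, -3/31), Rationals), ProductSet(Interval.Lopen(-8/45, -9/56), Reals))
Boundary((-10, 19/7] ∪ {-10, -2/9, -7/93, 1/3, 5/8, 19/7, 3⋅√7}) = {-10, 19/7, 3⋅√7}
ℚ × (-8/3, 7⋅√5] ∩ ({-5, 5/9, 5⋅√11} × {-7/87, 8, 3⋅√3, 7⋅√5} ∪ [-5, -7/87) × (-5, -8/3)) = {-5, 5/9} × {-7/87, 8, 3⋅√3, 7⋅√5}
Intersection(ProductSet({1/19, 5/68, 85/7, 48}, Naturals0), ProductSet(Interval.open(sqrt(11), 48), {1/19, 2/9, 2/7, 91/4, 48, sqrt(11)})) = ProductSet({85/7}, {48})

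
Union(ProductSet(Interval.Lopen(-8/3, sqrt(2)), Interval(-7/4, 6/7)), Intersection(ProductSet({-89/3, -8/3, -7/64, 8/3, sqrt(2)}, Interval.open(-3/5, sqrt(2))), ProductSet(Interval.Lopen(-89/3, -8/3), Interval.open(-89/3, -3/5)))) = ProductSet(Interval.Lopen(-8/3, sqrt(2)), Interval(-7/4, 6/7))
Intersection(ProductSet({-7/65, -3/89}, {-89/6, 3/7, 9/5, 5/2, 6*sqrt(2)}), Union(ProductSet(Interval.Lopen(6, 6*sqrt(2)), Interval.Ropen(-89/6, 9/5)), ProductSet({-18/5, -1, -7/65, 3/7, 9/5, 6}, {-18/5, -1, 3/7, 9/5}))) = ProductSet({-7/65}, {3/7, 9/5})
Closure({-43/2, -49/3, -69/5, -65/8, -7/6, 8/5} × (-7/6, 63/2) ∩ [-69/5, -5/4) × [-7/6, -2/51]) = {-69/5, -65/8} × [-7/6, -2/51]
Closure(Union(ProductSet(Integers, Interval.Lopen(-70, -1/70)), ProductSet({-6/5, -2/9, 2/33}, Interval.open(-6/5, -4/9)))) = Union(ProductSet({-6/5, -2/9, 2/33}, Interval(-6/5, -4/9)), ProductSet(Integers, Interval(-70, -1/70)))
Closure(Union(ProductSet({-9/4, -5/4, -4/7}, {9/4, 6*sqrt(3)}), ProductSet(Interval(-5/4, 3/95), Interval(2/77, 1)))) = Union(ProductSet({-9/4, -5/4, -4/7}, {9/4, 6*sqrt(3)}), ProductSet(Interval(-5/4, 3/95), Interval(2/77, 1)))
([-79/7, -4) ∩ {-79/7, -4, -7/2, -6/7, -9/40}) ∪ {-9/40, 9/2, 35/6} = {-79/7, -9/40, 9/2, 35/6}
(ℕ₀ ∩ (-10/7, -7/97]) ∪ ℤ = ℤ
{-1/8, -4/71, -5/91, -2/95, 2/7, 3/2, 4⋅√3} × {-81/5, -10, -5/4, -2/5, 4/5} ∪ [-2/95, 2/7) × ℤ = ([-2/95, 2/7) × ℤ) ∪ ({-1/8, -4/71, -5/91, -2/95, 2/7, 3/2, 4⋅√3} × {-81/5, -10, -5/4, -2/5, 4/5})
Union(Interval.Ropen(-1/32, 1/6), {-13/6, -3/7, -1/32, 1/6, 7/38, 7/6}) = Union({-13/6, -3/7, 7/38, 7/6}, Interval(-1/32, 1/6))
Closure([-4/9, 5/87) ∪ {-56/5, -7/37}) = {-56/5} ∪ [-4/9, 5/87]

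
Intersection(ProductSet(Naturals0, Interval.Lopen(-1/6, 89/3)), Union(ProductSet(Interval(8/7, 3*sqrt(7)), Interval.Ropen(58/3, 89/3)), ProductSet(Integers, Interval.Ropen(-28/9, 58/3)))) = Union(ProductSet(Naturals0, Interval.open(-1/6, 58/3)), ProductSet(Range(2, 8, 1), Interval.Ropen(58/3, 89/3)))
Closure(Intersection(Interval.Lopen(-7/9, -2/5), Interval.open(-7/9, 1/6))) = Interval(-7/9, -2/5)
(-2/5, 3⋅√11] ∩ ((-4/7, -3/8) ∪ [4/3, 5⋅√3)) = (-2/5, -3/8) ∪ [4/3, 5⋅√3)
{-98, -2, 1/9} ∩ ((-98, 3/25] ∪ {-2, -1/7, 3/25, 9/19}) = {-2, 1/9}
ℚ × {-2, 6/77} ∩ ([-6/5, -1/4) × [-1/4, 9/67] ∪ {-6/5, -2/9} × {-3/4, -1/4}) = (ℚ ∩ [-6/5, -1/4)) × {6/77}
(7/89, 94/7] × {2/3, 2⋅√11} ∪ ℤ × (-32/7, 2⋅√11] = (ℤ × (-32/7, 2⋅√11]) ∪ ((7/89, 94/7] × {2/3, 2⋅√11})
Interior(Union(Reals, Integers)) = Reals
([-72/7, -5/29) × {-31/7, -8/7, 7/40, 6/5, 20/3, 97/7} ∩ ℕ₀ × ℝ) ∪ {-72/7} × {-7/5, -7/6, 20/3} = {-72/7} × {-7/5, -7/6, 20/3}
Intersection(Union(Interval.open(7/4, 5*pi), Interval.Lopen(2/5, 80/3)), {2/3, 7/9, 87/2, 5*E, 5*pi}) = {2/3, 7/9, 5*E, 5*pi}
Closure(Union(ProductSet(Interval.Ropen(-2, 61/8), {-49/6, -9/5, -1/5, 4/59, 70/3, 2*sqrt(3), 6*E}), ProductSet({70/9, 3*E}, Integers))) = Union(ProductSet({70/9, 3*E}, Integers), ProductSet(Interval(-2, 61/8), {-49/6, -9/5, -1/5, 4/59, 70/3, 2*sqrt(3), 6*E}))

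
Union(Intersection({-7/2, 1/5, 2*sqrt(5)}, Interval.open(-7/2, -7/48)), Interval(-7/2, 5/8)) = Interval(-7/2, 5/8)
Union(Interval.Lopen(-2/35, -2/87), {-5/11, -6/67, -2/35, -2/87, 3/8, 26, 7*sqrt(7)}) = Union({-5/11, -6/67, 3/8, 26, 7*sqrt(7)}, Interval(-2/35, -2/87))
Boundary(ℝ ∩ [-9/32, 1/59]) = {-9/32, 1/59}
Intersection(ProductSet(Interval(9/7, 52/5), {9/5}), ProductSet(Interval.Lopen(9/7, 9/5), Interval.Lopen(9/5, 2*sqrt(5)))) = EmptySet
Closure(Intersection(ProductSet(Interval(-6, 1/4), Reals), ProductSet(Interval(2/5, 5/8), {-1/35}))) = EmptySet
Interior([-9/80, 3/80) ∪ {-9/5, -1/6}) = (-9/80, 3/80)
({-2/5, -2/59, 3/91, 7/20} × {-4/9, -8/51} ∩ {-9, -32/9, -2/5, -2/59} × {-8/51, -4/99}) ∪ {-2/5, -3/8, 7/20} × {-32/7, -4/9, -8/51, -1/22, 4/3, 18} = ({-2/5, -2/59} × {-8/51}) ∪ ({-2/5, -3/8, 7/20} × {-32/7, -4/9, -8/51, -1/22, 4/3, 18})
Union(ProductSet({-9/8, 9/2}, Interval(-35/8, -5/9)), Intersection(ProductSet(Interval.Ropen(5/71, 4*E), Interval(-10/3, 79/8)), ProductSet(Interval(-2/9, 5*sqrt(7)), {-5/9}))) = Union(ProductSet({-9/8, 9/2}, Interval(-35/8, -5/9)), ProductSet(Interval.Ropen(5/71, 4*E), {-5/9}))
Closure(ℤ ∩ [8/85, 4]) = {1, 2, 3, 4}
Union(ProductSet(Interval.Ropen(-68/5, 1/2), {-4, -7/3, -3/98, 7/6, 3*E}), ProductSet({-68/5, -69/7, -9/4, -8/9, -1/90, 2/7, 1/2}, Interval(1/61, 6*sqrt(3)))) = Union(ProductSet({-68/5, -69/7, -9/4, -8/9, -1/90, 2/7, 1/2}, Interval(1/61, 6*sqrt(3))), ProductSet(Interval.Ropen(-68/5, 1/2), {-4, -7/3, -3/98, 7/6, 3*E}))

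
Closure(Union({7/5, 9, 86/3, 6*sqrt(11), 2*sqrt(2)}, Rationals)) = Reals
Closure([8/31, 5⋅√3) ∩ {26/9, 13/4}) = {26/9, 13/4}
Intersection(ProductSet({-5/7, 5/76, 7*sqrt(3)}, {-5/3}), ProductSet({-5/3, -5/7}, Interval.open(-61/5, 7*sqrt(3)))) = ProductSet({-5/7}, {-5/3})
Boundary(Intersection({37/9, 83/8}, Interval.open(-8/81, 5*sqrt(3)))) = {37/9}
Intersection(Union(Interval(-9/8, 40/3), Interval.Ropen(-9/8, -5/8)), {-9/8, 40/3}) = {-9/8, 40/3}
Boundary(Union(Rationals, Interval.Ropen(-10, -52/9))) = Union(Interval(-oo, -10), Interval(-52/9, oo))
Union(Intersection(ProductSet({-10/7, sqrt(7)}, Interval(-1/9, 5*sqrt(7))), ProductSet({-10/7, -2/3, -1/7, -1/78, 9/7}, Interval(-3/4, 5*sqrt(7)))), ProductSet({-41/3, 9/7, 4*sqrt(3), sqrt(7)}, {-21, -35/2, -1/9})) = Union(ProductSet({-10/7}, Interval(-1/9, 5*sqrt(7))), ProductSet({-41/3, 9/7, 4*sqrt(3), sqrt(7)}, {-21, -35/2, -1/9}))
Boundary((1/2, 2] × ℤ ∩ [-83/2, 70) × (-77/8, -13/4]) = [1/2, 2] × {-9, -8, …, -4}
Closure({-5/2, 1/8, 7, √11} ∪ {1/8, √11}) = {-5/2, 1/8, 7, √11}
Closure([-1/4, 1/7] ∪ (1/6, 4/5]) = [-1/4, 1/7] ∪ [1/6, 4/5]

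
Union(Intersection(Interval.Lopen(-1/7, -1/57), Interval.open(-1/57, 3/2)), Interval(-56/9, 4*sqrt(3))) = Interval(-56/9, 4*sqrt(3))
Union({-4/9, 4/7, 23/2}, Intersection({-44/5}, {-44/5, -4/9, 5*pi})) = {-44/5, -4/9, 4/7, 23/2}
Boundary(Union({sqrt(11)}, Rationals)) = Reals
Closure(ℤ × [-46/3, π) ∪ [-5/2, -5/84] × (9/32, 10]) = (ℤ × [-46/3, π)) ∪ ([-5/2, -5/84] × [9/32, 10]) ∪ ((ℤ \ (-5/2, -5/84)) × [-46/3, π])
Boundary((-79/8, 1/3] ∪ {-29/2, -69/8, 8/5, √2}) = {-29/2, -79/8, 1/3, 8/5, √2}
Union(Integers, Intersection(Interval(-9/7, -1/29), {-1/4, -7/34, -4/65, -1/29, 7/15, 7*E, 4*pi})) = Union({-1/4, -7/34, -4/65, -1/29}, Integers)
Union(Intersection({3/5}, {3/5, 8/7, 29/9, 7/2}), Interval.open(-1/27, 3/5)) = Interval.Lopen(-1/27, 3/5)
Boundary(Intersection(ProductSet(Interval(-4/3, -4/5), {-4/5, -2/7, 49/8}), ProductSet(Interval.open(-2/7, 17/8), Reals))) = EmptySet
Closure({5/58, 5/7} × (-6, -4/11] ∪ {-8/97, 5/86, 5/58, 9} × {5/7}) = ({-8/97, 5/86, 5/58, 9} × {5/7}) ∪ ({5/58, 5/7} × [-6, -4/11])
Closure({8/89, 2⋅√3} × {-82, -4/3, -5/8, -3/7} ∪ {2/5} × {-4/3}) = ({2/5} × {-4/3}) ∪ ({8/89, 2⋅√3} × {-82, -4/3, -5/8, -3/7})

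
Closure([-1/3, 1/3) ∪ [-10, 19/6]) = [-10, 19/6]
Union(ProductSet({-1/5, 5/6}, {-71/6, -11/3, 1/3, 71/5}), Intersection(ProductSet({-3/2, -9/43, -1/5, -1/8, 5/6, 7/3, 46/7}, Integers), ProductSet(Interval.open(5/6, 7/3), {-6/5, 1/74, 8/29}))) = ProductSet({-1/5, 5/6}, {-71/6, -11/3, 1/3, 71/5})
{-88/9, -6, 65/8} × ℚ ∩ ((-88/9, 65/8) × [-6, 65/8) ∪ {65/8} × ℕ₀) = ({65/8} × ℕ₀) ∪ ({-6} × (ℚ ∩ [-6, 65/8)))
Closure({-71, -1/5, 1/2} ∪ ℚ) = ℝ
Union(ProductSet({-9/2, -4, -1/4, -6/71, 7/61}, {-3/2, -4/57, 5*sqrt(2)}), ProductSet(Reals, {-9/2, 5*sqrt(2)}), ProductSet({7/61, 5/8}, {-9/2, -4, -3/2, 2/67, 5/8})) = Union(ProductSet({7/61, 5/8}, {-9/2, -4, -3/2, 2/67, 5/8}), ProductSet({-9/2, -4, -1/4, -6/71, 7/61}, {-3/2, -4/57, 5*sqrt(2)}), ProductSet(Reals, {-9/2, 5*sqrt(2)}))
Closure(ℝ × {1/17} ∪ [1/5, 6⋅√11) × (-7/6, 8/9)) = ((-∞, ∞) × {1/17}) ∪ ({1/5, 6⋅√11} × [-7/6, 8/9]) ∪ ([1/5, 6⋅√11] × {-7/6, 8/9}) ∪ ([1/5, 6⋅√11) × (-7/6, 8/9))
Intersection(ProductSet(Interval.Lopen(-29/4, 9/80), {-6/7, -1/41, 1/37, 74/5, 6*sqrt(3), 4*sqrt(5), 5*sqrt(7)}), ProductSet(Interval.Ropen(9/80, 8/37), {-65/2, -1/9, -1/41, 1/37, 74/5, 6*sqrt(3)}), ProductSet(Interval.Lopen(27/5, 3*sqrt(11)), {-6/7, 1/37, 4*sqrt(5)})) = EmptySet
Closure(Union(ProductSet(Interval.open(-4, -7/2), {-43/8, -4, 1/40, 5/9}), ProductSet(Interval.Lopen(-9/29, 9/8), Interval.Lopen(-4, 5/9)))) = Union(ProductSet({-9/29, 9/8}, Interval(-4, 5/9)), ProductSet(Interval(-4, -7/2), {-43/8, -4, 1/40, 5/9}), ProductSet(Interval(-9/29, 9/8), {-4, 5/9}), ProductSet(Interval.Lopen(-9/29, 9/8), Interval.Lopen(-4, 5/9)))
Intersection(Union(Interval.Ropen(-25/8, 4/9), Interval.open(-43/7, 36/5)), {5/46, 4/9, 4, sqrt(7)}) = {5/46, 4/9, 4, sqrt(7)}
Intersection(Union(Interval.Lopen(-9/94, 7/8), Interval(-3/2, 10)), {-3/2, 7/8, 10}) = {-3/2, 7/8, 10}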